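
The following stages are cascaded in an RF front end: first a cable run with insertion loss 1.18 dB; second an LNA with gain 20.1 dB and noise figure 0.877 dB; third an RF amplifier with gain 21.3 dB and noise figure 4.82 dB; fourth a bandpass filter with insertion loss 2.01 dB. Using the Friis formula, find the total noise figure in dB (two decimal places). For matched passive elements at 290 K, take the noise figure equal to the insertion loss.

2.13 dB

Convert to linear (a loss of L dB is a gain of −L dB): F_i = 10^(NF_i/10), G_i = 10^(G_i,dB/10)
  Stage 1: F_1 = 10^(1.18/10) = 1.312, G_1 = 10^(−1.18/10) = 0.7621
  Stage 2: F_2 = 10^(0.877/10) = 1.224, G_2 = 10^(20.1/10) = 102.3
  Stage 3: F_3 = 10^(4.82/10) = 3.034, G_3 = 10^(21.3/10) = 134.9
  Stage 4: F_4 = 10^(2.01/10) = 1.589, G_4 = 10^(−2.01/10) = 0.6295
Friis cascade:
  F = 1.312 + (1.224 − 1)/0.7621 + (3.034 − 1)/77.98 + (1.589 − 1)/1.052×10⁴ = 1.632
NF = 10 log₁₀(1.632) = 2.13 dB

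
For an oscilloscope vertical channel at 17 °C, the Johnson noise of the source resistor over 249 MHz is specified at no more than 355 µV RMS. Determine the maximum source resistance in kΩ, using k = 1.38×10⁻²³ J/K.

31.6 kΩ

T = 17 °C + 273.15 = 290.15 K
Johnson–Nyquist: V_n = √(4kTRB) ⇒ R = V_n² / (4kTB)
4kTB = 4 × 1.38×10⁻²³ × 290.15 × 2.49×10⁸ = 3.99×10⁻¹²
R = (3.55×10⁻⁴)² / 3.99×10⁻¹² = 3.16×10⁴ Ω = 31.6 kΩ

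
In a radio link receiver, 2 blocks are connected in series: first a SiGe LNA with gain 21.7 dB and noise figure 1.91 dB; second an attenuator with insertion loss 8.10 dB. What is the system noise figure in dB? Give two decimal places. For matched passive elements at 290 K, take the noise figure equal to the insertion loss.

2.01 dB

Convert to linear (a loss of L dB is a gain of −L dB): F_i = 10^(NF_i/10), G_i = 10^(G_i,dB/10)
  Stage 1: F_1 = 10^(1.91/10) = 1.552, G_1 = 10^(21.7/10) = 147.9
  Stage 2: F_2 = 10^(8.10/10) = 6.457, G_2 = 10^(−8.10/10) = 0.1549
Friis cascade:
  F = 1.552 + (6.457 − 1)/147.9 = 1.589
NF = 10 log₁₀(1.589) = 2.01 dB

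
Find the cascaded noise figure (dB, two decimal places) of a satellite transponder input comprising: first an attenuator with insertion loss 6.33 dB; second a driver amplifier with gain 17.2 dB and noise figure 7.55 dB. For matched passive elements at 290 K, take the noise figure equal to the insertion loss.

Convert to linear (a loss of L dB is a gain of −L dB): F_i = 10^(NF_i/10), G_i = 10^(G_i,dB/10)
  Stage 1: F_1 = 10^(6.33/10) = 4.295, G_1 = 10^(−6.33/10) = 0.2328
  Stage 2: F_2 = 10^(7.55/10) = 5.689, G_2 = 10^(17.2/10) = 52.48
Friis cascade:
  F = 4.295 + (5.689 − 1)/0.2328 = 24.43
NF = 10 log₁₀(24.43) = 13.88 dB

13.88 dB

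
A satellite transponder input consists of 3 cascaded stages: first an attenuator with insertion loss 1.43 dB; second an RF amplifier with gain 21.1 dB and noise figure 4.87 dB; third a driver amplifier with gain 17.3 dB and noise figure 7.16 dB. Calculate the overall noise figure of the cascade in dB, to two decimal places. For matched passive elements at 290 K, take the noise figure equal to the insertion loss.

Convert to linear (a loss of L dB is a gain of −L dB): F_i = 10^(NF_i/10), G_i = 10^(G_i,dB/10)
  Stage 1: F_1 = 10^(1.43/10) = 1.390, G_1 = 10^(−1.43/10) = 0.7194
  Stage 2: F_2 = 10^(4.87/10) = 3.069, G_2 = 10^(21.1/10) = 128.8
  Stage 3: F_3 = 10^(7.16/10) = 5.200, G_3 = 10^(17.3/10) = 53.70
Friis cascade:
  F = 1.390 + (3.069 − 1)/0.7194 + (5.200 − 1)/92.68 = 4.311
NF = 10 log₁₀(4.311) = 6.35 dB

6.35 dB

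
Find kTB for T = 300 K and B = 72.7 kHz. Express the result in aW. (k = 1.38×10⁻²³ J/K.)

301 aW

P_n = kTB = 1.38×10⁻²³ × 300 × 7.27×10⁴ = 3.01×10⁻¹⁶ W = 301 aW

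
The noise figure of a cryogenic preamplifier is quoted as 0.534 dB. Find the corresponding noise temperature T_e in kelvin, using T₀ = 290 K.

F = 10^(0.534/10) = 1.13084
T_e = (F − 1)·T₀ = (1.13084 − 1) × 290 = 37.9 K

37.9 K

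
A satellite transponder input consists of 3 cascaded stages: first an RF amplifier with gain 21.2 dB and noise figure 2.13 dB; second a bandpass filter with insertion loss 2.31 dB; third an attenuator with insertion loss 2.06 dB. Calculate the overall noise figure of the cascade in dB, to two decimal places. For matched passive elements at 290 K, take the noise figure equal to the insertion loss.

2.16 dB

Convert to linear (a loss of L dB is a gain of −L dB): F_i = 10^(NF_i/10), G_i = 10^(G_i,dB/10)
  Stage 1: F_1 = 10^(2.13/10) = 1.633, G_1 = 10^(21.2/10) = 131.8
  Stage 2: F_2 = 10^(2.31/10) = 1.702, G_2 = 10^(−2.31/10) = 0.5875
  Stage 3: F_3 = 10^(2.06/10) = 1.607, G_3 = 10^(−2.06/10) = 0.6223
Friis cascade:
  F = 1.633 + (1.702 − 1)/131.8 + (1.607 − 1)/77.45 = 1.646
NF = 10 log₁₀(1.646) = 2.16 dB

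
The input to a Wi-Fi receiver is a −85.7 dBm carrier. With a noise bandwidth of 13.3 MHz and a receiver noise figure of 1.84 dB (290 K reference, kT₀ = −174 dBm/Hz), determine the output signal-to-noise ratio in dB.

15.2 dB

Noise floor: N = −174 + 10 log₁₀(B) + NF
10 log₁₀(1.33×10⁷) = 71.24 dB
N = −174 + 71.24 + 1.84 = −100.92 dBm
SNR = P_sig − N = −85.7 − (−100.92) = 15.22 dB → 15.2 dB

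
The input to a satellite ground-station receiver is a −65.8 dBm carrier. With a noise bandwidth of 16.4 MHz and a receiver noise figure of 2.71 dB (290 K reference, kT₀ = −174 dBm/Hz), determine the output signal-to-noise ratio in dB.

33.3 dB

Noise floor: N = −174 + 10 log₁₀(B) + NF
10 log₁₀(1.64×10⁷) = 72.15 dB
N = −174 + 72.15 + 2.71 = −99.14 dBm
SNR = P_sig − N = −65.8 − (−99.14) = 33.34 dB → 33.3 dB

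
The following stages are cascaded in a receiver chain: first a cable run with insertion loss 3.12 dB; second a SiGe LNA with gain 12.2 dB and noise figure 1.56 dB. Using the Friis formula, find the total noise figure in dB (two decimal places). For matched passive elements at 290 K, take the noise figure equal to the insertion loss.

Convert to linear (a loss of L dB is a gain of −L dB): F_i = 10^(NF_i/10), G_i = 10^(G_i,dB/10)
  Stage 1: F_1 = 10^(3.12/10) = 2.051, G_1 = 10^(−3.12/10) = 0.4875
  Stage 2: F_2 = 10^(1.56/10) = 1.432, G_2 = 10^(12.2/10) = 16.60
Friis cascade:
  F = 2.051 + (1.432 − 1)/0.4875 = 2.938
NF = 10 log₁₀(2.938) = 4.68 dB

4.68 dB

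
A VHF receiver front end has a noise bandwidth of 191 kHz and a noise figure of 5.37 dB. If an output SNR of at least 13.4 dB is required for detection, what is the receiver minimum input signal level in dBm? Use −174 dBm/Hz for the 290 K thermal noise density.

−102.4 dBm

Sensitivity = −174 + 10 log₁₀(B) + NF + SNR_min
= −174 + 52.81 + 5.37 + 13.4
= −102.42 dBm → −102.4 dBm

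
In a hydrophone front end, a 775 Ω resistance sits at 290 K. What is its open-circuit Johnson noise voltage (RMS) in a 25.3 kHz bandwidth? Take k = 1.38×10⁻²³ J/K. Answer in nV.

560 nV

V_n = √(4kTRB)
4kTRB = 4 × 1.38×10⁻²³ × 290 × 7.75×10² × 2.53×10⁴ = 3.14×10⁻¹³ V²
V_n = √(3.14×10⁻¹³) = 5.60×10⁻⁷ V = 560 nV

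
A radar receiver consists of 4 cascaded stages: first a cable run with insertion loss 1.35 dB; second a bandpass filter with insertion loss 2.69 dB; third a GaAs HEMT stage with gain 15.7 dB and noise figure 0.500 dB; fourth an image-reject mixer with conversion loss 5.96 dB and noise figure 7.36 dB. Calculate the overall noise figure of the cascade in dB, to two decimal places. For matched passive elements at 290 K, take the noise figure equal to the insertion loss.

4.98 dB

Convert to linear (a loss of L dB is a gain of −L dB): F_i = 10^(NF_i/10), G_i = 10^(G_i,dB/10)
  Stage 1: F_1 = 10^(1.35/10) = 1.365, G_1 = 10^(−1.35/10) = 0.7328
  Stage 2: F_2 = 10^(2.69/10) = 1.858, G_2 = 10^(−2.69/10) = 0.5383
  Stage 3: F_3 = 10^(0.500/10) = 1.122, G_3 = 10^(15.7/10) = 37.15
  Stage 4: F_4 = 10^(7.36/10) = 5.445, G_4 = 10^(−5.96/10) = 0.2535
Friis cascade:
  F = 1.365 + (1.858 − 1)/0.7328 + (1.122 − 1)/0.3945 + (5.445 − 1)/14.66 = 3.148
NF = 10 log₁₀(3.148) = 4.98 dB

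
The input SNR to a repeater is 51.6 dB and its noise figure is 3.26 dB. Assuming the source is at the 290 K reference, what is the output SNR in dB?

48.34 dB

By definition F = SNR_in/SNR_out, so in dB: SNR_out = SNR_in − NF
SNR_out = 51.6 − 3.26 = 48.34 dB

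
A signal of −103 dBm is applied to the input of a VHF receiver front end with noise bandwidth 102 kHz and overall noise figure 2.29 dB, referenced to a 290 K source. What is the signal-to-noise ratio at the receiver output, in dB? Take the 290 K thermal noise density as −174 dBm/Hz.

18.6 dB

Noise floor: N = −174 + 10 log₁₀(B) + NF
10 log₁₀(1.02×10⁵) = 50.09 dB
N = −174 + 50.09 + 2.29 = −121.62 dBm
SNR = P_sig − N = −103 − (−121.62) = 18.62 dB → 18.6 dB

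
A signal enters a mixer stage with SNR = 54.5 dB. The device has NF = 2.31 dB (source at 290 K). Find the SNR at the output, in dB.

52.19 dB

By definition F = SNR_in/SNR_out, so in dB: SNR_out = SNR_in − NF
SNR_out = 54.5 − 2.31 = 52.19 dB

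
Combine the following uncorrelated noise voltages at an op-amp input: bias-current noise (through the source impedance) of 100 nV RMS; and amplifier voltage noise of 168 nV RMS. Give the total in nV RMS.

Uncorrelated sources add in power (mean-square): V_tot = √(ΣV_i²)
V_tot = √[(1.00×10⁻⁷)² + (1.68×10⁻⁷)²] = 1.96×10⁻⁷ V = 196 nV

196 nV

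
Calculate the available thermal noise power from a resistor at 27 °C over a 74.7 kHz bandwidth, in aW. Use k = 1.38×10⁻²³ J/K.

T = 27 °C + 273.15 = 300.15 K
P_n = kTB = 1.38×10⁻²³ × 300.15 × 7.47×10⁴ = 3.09×10⁻¹⁶ W = 309 aW

309 aW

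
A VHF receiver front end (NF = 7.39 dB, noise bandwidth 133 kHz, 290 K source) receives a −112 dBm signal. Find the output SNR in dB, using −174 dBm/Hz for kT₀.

3.4 dB

Noise floor: N = −174 + 10 log₁₀(B) + NF
10 log₁₀(1.33×10⁵) = 51.24 dB
N = −174 + 51.24 + 7.39 = −115.37 dBm
SNR = P_sig − N = −112 − (−115.37) = 3.37 dB → 3.4 dB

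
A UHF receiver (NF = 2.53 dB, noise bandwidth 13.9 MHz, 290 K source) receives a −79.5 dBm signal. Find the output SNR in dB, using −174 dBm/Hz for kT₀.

Noise floor: N = −174 + 10 log₁₀(B) + NF
10 log₁₀(1.39×10⁷) = 71.43 dB
N = −174 + 71.43 + 2.53 = −100.04 dBm
SNR = P_sig − N = −79.5 − (−100.04) = 20.54 dB → 20.5 dB

20.5 dB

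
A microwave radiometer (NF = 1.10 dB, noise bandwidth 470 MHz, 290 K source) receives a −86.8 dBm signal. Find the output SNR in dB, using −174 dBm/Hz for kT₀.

Noise floor: N = −174 + 10 log₁₀(B) + NF
10 log₁₀(4.70×10⁸) = 86.72 dB
N = −174 + 86.72 + 1.10 = −86.18 dBm
SNR = P_sig − N = −86.8 − (−86.18) = −0.62 dB → −0.6 dB

−0.6 dB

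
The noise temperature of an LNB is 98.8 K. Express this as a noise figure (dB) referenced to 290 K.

1.27 dB

F = 1 + T_e/T₀ = 1 + 98.8/290 = 1.34069
NF = 10 log₁₀(1.34069) = 1.27 dB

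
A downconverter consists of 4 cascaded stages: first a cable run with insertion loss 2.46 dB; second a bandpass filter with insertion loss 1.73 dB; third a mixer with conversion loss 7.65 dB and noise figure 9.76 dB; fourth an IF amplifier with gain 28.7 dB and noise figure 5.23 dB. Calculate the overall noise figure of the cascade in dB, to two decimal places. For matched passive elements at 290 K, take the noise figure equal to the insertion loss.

Convert to linear (a loss of L dB is a gain of −L dB): F_i = 10^(NF_i/10), G_i = 10^(G_i,dB/10)
  Stage 1: F_1 = 10^(2.46/10) = 1.762, G_1 = 10^(−2.46/10) = 0.5675
  Stage 2: F_2 = 10^(1.73/10) = 1.489, G_2 = 10^(−1.73/10) = 0.6714
  Stage 3: F_3 = 10^(9.76/10) = 9.462, G_3 = 10^(−7.65/10) = 0.1718
  Stage 4: F_4 = 10^(5.23/10) = 3.334, G_4 = 10^(28.7/10) = 741.3
Friis cascade:
  F = 1.762 + (1.489 − 1)/0.5675 + (9.462 − 1)/0.3811 + (3.334 − 1)/0.06546 = 60.49
NF = 10 log₁₀(60.49) = 17.82 dB

17.82 dB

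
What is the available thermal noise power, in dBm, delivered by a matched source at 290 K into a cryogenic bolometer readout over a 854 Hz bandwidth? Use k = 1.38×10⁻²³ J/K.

P_n = kTB = 1.38×10⁻²³ × 290 × 8.54×10² = 3.42×10⁻¹⁸ W
In dBm: 10 log₁₀(3.42×10⁻¹⁸ / 10⁻³) = −144.7 dBm

−144.7 dBm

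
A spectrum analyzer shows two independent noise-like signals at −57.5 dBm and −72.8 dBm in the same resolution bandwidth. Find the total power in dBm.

−57.4 dBm

Convert to linear, add, convert back:
P₁ = 1.78×10⁻⁹ W, P₂ = 5.25×10⁻¹¹ W
P_tot = 1.83×10⁻⁹ W → 10 log₁₀(P_tot / 10⁻³) = −57.4 dBm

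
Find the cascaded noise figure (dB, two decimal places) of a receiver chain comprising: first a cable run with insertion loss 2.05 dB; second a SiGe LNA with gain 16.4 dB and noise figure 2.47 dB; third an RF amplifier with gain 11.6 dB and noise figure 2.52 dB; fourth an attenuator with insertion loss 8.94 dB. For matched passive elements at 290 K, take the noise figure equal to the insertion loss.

4.59 dB

Convert to linear (a loss of L dB is a gain of −L dB): F_i = 10^(NF_i/10), G_i = 10^(G_i,dB/10)
  Stage 1: F_1 = 10^(2.05/10) = 1.603, G_1 = 10^(−2.05/10) = 0.6237
  Stage 2: F_2 = 10^(2.47/10) = 1.766, G_2 = 10^(16.4/10) = 43.65
  Stage 3: F_3 = 10^(2.52/10) = 1.786, G_3 = 10^(11.6/10) = 14.45
  Stage 4: F_4 = 10^(8.94/10) = 7.834, G_4 = 10^(−8.94/10) = 0.1276
Friis cascade:
  F = 1.603 + (1.766 − 1)/0.6237 + (1.786 − 1)/27.23 + (7.834 − 1)/393.6 = 2.878
NF = 10 log₁₀(2.878) = 4.59 dB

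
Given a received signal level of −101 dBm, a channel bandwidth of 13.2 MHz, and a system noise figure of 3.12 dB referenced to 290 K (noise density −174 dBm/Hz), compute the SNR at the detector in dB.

Noise floor: N = −174 + 10 log₁₀(B) + NF
10 log₁₀(1.32×10⁷) = 71.21 dB
N = −174 + 71.21 + 3.12 = −99.67 dBm
SNR = P_sig − N = −101 − (−99.67) = −1.33 dB → −1.3 dB

−1.3 dB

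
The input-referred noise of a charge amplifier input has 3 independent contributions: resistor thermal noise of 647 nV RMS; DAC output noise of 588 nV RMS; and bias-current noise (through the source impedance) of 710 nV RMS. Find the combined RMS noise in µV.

Uncorrelated sources add in power (mean-square): V_tot = √(ΣV_i²)
V_tot = √[(6.47×10⁻⁷)² + (5.88×10⁻⁷)² + (7.10×10⁻⁷)²] = 1.13×10⁻⁶ V = 1.13 µV

1.13 µV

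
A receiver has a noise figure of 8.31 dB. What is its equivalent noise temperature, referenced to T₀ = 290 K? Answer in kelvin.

F = 10^(8.31/10) = 6.77642
T_e = (F − 1)·T₀ = (6.77642 − 1) × 290 = 1675 K

1675 K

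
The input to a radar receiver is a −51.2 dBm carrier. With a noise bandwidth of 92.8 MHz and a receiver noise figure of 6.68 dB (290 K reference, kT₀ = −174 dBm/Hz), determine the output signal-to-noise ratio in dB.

36.4 dB

Noise floor: N = −174 + 10 log₁₀(B) + NF
10 log₁₀(9.28×10⁷) = 79.68 dB
N = −174 + 79.68 + 6.68 = −87.64 dBm
SNR = P_sig − N = −51.2 − (−87.64) = 36.44 dB → 36.4 dB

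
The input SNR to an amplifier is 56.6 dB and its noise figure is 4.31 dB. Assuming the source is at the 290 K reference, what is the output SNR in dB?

52.29 dB

By definition F = SNR_in/SNR_out, so in dB: SNR_out = SNR_in − NF
SNR_out = 56.6 − 4.31 = 52.29 dB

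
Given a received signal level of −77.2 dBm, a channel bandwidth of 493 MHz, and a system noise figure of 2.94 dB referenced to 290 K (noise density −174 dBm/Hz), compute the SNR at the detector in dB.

Noise floor: N = −174 + 10 log₁₀(B) + NF
10 log₁₀(4.93×10⁸) = 86.93 dB
N = −174 + 86.93 + 2.94 = −84.13 dBm
SNR = P_sig − N = −77.2 − (−84.13) = 6.93 dB → 6.9 dB

6.9 dB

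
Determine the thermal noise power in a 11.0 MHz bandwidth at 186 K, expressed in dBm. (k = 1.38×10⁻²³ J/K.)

P_n = kTB = 1.38×10⁻²³ × 186 × 1.10×10⁷ = 2.82×10⁻¹⁴ W
In dBm: 10 log₁₀(2.82×10⁻¹⁴ / 10⁻³) = −105.5 dBm

−105.5 dBm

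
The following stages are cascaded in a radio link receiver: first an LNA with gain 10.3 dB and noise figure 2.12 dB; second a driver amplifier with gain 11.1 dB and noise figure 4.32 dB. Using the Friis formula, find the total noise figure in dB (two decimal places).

2.52 dB

Convert to linear (a loss of L dB is a gain of −L dB): F_i = 10^(NF_i/10), G_i = 10^(G_i,dB/10)
  Stage 1: F_1 = 10^(2.12/10) = 1.629, G_1 = 10^(10.3/10) = 10.72
  Stage 2: F_2 = 10^(4.32/10) = 2.704, G_2 = 10^(11.1/10) = 12.88
Friis cascade:
  F = 1.629 + (2.704 − 1)/10.72 = 1.788
NF = 10 log₁₀(1.788) = 2.52 dB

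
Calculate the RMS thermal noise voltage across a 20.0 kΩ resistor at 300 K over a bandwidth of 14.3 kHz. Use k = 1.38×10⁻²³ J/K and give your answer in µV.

2.18 µV

V_n = √(4kTRB)
4kTRB = 4 × 1.38×10⁻²³ × 300 × 2.00×10⁴ × 1.43×10⁴ = 4.74×10⁻¹² V²
V_n = √(4.74×10⁻¹²) = 2.18×10⁻⁶ V = 2.18 µV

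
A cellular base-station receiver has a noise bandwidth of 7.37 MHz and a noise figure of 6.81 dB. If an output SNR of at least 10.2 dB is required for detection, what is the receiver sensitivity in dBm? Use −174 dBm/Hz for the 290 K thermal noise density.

Sensitivity = −174 + 10 log₁₀(B) + NF + SNR_min
= −174 + 68.67 + 6.81 + 10.2
= −88.32 dBm → −88.3 dBm

−88.3 dBm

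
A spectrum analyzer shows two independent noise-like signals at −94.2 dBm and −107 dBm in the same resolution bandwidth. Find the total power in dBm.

Convert to linear, add, convert back:
P₁ = 3.80×10⁻¹³ W, P₂ = 2.00×10⁻¹⁴ W
P_tot = 4.00×10⁻¹³ W → 10 log₁₀(P_tot / 10⁻³) = −94.0 dBm

−94.0 dBm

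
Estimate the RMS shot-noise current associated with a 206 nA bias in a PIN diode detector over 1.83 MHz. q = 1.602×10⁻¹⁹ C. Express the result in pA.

I_n = √(2qI·B)
2qI·B = 2 × 1.602×10⁻¹⁹ × 2.06×10⁻⁷ × 1.83×10⁶ = 1.21×10⁻¹⁹ A²
I_n = √(1.21×10⁻¹⁹) = 3.48×10⁻¹⁰ A = 348 pA

348 pA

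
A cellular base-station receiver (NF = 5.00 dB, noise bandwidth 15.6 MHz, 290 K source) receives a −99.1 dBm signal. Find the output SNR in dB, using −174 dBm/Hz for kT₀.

−2.0 dB

Noise floor: N = −174 + 10 log₁₀(B) + NF
10 log₁₀(1.56×10⁷) = 71.93 dB
N = −174 + 71.93 + 5.00 = −97.07 dBm
SNR = P_sig − N = −99.1 − (−97.07) = −2.03 dB → −2.0 dB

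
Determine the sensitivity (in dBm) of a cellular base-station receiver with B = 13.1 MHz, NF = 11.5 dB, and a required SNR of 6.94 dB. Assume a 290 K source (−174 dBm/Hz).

Sensitivity = −174 + 10 log₁₀(B) + NF + SNR_min
= −174 + 71.17 + 11.5 + 6.94
= −84.39 dBm → −84.4 dBm

−84.4 dBm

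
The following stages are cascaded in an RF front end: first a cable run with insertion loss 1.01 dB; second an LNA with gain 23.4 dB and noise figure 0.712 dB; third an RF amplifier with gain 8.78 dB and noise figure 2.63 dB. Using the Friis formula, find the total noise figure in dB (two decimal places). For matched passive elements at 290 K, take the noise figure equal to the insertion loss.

Convert to linear (a loss of L dB is a gain of −L dB): F_i = 10^(NF_i/10), G_i = 10^(G_i,dB/10)
  Stage 1: F_1 = 10^(1.01/10) = 1.262, G_1 = 10^(−1.01/10) = 0.7925
  Stage 2: F_2 = 10^(0.712/10) = 1.178, G_2 = 10^(23.4/10) = 218.8
  Stage 3: F_3 = 10^(2.63/10) = 1.832, G_3 = 10^(8.78/10) = 7.551
Friis cascade:
  F = 1.262 + (1.178 − 1)/0.7925 + (1.832 − 1)/173.4 = 1.491
NF = 10 log₁₀(1.491) = 1.74 dB

1.74 dB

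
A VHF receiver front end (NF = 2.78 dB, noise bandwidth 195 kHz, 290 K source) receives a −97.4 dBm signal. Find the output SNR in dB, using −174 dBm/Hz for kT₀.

20.9 dB

Noise floor: N = −174 + 10 log₁₀(B) + NF
10 log₁₀(1.95×10⁵) = 52.9 dB
N = −174 + 52.9 + 2.78 = −118.32 dBm
SNR = P_sig − N = −97.4 − (−118.32) = 20.92 dB → 20.9 dB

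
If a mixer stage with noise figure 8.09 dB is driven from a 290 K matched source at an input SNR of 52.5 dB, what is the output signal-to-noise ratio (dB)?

44.41 dB

By definition F = SNR_in/SNR_out, so in dB: SNR_out = SNR_in − NF
SNR_out = 52.5 − 8.09 = 44.41 dB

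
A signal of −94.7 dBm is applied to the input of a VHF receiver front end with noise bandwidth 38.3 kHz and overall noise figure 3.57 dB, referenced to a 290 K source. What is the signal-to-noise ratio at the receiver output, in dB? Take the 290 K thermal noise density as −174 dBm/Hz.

Noise floor: N = −174 + 10 log₁₀(B) + NF
10 log₁₀(3.83×10⁴) = 45.83 dB
N = −174 + 45.83 + 3.57 = −124.60 dBm
SNR = P_sig − N = −94.7 − (−124.60) = 29.90 dB → 29.9 dB

29.9 dB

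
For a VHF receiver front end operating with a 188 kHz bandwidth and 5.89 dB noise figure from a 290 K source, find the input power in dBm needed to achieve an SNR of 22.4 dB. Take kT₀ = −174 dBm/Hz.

Sensitivity = −174 + 10 log₁₀(B) + NF + SNR_min
= −174 + 52.74 + 5.89 + 22.4
= −92.97 dBm → −93.0 dBm

−93.0 dBm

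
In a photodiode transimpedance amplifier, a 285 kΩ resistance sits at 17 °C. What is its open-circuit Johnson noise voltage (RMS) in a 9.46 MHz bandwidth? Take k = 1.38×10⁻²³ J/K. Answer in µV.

T = 17 °C + 273.15 = 290.15 K
V_n = √(4kTRB)
4kTRB = 4 × 1.38×10⁻²³ × 290.15 × 2.85×10⁵ × 9.46×10⁶ = 4.32×10⁻⁸ V²
V_n = √(4.32×10⁻⁸) = 2.08×10⁻⁴ V = 208 µV

208 µV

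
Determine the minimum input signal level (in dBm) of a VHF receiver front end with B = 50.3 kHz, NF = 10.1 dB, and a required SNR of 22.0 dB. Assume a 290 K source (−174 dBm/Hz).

Sensitivity = −174 + 10 log₁₀(B) + NF + SNR_min
= −174 + 47.02 + 10.1 + 22.0
= −94.88 dBm → −94.9 dBm

−94.9 dBm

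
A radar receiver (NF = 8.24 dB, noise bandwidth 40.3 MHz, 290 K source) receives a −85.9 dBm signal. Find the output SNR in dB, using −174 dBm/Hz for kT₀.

Noise floor: N = −174 + 10 log₁₀(B) + NF
10 log₁₀(4.03×10⁷) = 76.05 dB
N = −174 + 76.05 + 8.24 = −89.71 dBm
SNR = P_sig − N = −85.9 − (−89.71) = 3.81 dB → 3.8 dB

3.8 dB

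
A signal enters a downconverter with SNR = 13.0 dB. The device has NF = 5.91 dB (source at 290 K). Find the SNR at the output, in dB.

By definition F = SNR_in/SNR_out, so in dB: SNR_out = SNR_in − NF
SNR_out = 13.0 − 5.91 = 7.09 dB

7.09 dB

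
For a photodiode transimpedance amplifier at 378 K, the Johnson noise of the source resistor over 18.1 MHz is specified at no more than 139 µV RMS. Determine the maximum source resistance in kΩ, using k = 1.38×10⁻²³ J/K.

51.2 kΩ

Johnson–Nyquist: V_n = √(4kTRB) ⇒ R = V_n² / (4kTB)
4kTB = 4 × 1.38×10⁻²³ × 378 × 1.81×10⁷ = 3.78×10⁻¹³
R = (1.39×10⁻⁴)² / 3.78×10⁻¹³ = 5.12×10⁴ Ω = 51.2 kΩ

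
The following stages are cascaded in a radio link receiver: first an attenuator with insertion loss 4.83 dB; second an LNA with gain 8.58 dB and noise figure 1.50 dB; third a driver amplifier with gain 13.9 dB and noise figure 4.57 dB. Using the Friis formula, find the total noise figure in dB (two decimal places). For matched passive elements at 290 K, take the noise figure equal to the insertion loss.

7.06 dB

Convert to linear (a loss of L dB is a gain of −L dB): F_i = 10^(NF_i/10), G_i = 10^(G_i,dB/10)
  Stage 1: F_1 = 10^(4.83/10) = 3.041, G_1 = 10^(−4.83/10) = 0.3289
  Stage 2: F_2 = 10^(1.50/10) = 1.413, G_2 = 10^(8.58/10) = 7.211
  Stage 3: F_3 = 10^(4.57/10) = 2.864, G_3 = 10^(13.9/10) = 24.55
Friis cascade:
  F = 3.041 + (1.413 − 1)/0.3289 + (2.864 − 1)/2.371 = 5.081
NF = 10 log₁₀(5.081) = 7.06 dB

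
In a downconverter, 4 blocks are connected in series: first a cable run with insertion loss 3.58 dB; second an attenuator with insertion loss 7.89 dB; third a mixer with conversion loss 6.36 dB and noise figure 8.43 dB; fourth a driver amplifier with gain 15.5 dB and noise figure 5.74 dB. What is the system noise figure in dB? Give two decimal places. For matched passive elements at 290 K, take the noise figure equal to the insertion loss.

24.23 dB

Convert to linear (a loss of L dB is a gain of −L dB): F_i = 10^(NF_i/10), G_i = 10^(G_i,dB/10)
  Stage 1: F_1 = 10^(3.58/10) = 2.280, G_1 = 10^(−3.58/10) = 0.4385
  Stage 2: F_2 = 10^(7.89/10) = 6.152, G_2 = 10^(−7.89/10) = 0.1626
  Stage 3: F_3 = 10^(8.43/10) = 6.966, G_3 = 10^(−6.36/10) = 0.2312
  Stage 4: F_4 = 10^(5.74/10) = 3.750, G_4 = 10^(15.5/10) = 35.48
Friis cascade:
  F = 2.280 + (6.152 − 1)/0.4385 + (6.966 − 1)/0.07129 + (3.750 − 1)/0.01648 = 264.6
NF = 10 log₁₀(264.6) = 24.23 dB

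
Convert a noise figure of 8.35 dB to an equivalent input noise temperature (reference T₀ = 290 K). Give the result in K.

1693 K

F = 10^(8.35/10) = 6.83912
T_e = (F − 1)·T₀ = (6.83912 − 1) × 290 = 1693 K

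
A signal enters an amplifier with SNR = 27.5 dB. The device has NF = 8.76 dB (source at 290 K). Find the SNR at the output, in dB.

By definition F = SNR_in/SNR_out, so in dB: SNR_out = SNR_in − NF
SNR_out = 27.5 − 8.76 = 18.74 dB

18.74 dB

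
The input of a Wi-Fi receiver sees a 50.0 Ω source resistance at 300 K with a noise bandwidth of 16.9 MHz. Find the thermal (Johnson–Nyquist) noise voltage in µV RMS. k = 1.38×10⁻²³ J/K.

3.74 µV

V_n = √(4kTRB)
4kTRB = 4 × 1.38×10⁻²³ × 300 × 5.00×10¹ × 1.69×10⁷ = 1.40×10⁻¹¹ V²
V_n = √(1.40×10⁻¹¹) = 3.74×10⁻⁶ V = 3.74 µV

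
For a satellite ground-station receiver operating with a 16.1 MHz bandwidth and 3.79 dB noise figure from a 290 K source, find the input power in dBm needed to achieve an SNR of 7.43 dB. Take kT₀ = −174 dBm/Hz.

Sensitivity = −174 + 10 log₁₀(B) + NF + SNR_min
= −174 + 72.07 + 3.79 + 7.43
= −90.71 dBm → −90.7 dBm

−90.7 dBm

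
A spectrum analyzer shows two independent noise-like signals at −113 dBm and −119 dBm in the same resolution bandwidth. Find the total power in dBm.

Convert to linear, add, convert back:
P₁ = 5.01×10⁻¹⁵ W, P₂ = 1.26×10⁻¹⁵ W
P_tot = 6.27×10⁻¹⁵ W → 10 log₁₀(P_tot / 10⁻³) = −112.0 dBm

−112.0 dBm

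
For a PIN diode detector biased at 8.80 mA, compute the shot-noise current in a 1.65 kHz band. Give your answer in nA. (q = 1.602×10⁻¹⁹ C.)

2.16 nA

I_n = √(2qI·B)
2qI·B = 2 × 1.602×10⁻¹⁹ × 8.80×10⁻³ × 1.65×10³ = 4.65×10⁻¹⁸ A²
I_n = √(4.65×10⁻¹⁸) = 2.16×10⁻⁹ A = 2.16 nA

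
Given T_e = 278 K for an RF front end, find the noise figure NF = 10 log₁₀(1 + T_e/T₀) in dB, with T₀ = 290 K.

F = 1 + T_e/T₀ = 1 + 278/290 = 1.95862
NF = 10 log₁₀(1.95862) = 2.92 dB

2.92 dB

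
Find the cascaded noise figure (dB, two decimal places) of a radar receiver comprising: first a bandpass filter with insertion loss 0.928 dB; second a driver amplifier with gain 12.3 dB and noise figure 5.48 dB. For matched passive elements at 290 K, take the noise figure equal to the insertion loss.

6.41 dB

Convert to linear (a loss of L dB is a gain of −L dB): F_i = 10^(NF_i/10), G_i = 10^(G_i,dB/10)
  Stage 1: F_1 = 10^(0.928/10) = 1.238, G_1 = 10^(−0.928/10) = 0.8076
  Stage 2: F_2 = 10^(5.48/10) = 3.532, G_2 = 10^(12.3/10) = 16.98
Friis cascade:
  F = 1.238 + (3.532 − 1)/0.8076 = 4.373
NF = 10 log₁₀(4.373) = 6.41 dB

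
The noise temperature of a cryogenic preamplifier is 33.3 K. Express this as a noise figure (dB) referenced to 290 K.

0.472 dB

F = 1 + T_e/T₀ = 1 + 33.3/290 = 1.11483
NF = 10 log₁₀(1.11483) = 0.472 dB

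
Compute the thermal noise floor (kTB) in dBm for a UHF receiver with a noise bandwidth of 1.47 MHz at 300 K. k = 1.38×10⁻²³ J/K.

P_n = kTB = 1.38×10⁻²³ × 300 × 1.47×10⁶ = 6.09×10⁻¹⁵ W
In dBm: 10 log₁₀(6.09×10⁻¹⁵ / 10⁻³) = −112.2 dBm

−112.2 dBm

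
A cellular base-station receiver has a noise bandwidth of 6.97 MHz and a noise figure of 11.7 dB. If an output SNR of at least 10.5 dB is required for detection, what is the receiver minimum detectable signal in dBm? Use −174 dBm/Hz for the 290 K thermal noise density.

−83.4 dBm

Sensitivity = −174 + 10 log₁₀(B) + NF + SNR_min
= −174 + 68.43 + 11.7 + 10.5
= −83.37 dBm → −83.4 dBm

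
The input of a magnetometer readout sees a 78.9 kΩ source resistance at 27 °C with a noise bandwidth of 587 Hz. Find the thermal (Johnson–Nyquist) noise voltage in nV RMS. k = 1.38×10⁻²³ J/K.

T = 27 °C + 273.15 = 300.15 K
V_n = √(4kTRB)
4kTRB = 4 × 1.38×10⁻²³ × 300.15 × 7.89×10⁴ × 5.87×10² = 7.67×10⁻¹³ V²
V_n = √(7.67×10⁻¹³) = 8.76×10⁻⁷ V = 876 nV

876 nV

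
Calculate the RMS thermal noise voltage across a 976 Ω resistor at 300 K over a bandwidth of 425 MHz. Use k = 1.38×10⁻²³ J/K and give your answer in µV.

82.9 µV

V_n = √(4kTRB)
4kTRB = 4 × 1.38×10⁻²³ × 300 × 9.76×10² × 4.25×10⁸ = 6.87×10⁻⁹ V²
V_n = √(6.87×10⁻⁹) = 8.29×10⁻⁵ V = 82.9 µV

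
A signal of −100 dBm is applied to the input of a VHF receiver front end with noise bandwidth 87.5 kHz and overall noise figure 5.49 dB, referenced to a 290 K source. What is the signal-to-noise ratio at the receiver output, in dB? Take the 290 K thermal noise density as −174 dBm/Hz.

19.1 dB

Noise floor: N = −174 + 10 log₁₀(B) + NF
10 log₁₀(8.75×10⁴) = 49.42 dB
N = −174 + 49.42 + 5.49 = −119.09 dBm
SNR = P_sig − N = −100 − (−119.09) = 19.09 dB → 19.1 dB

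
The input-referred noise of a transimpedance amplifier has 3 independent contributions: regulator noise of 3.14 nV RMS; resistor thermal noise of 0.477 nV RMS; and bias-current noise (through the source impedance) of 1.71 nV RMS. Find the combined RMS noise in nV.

3.61 nV

Uncorrelated sources add in power (mean-square): V_tot = √(ΣV_i²)
V_tot = √[(3.14×10⁻⁹)² + (4.77×10⁻¹⁰)² + (1.71×10⁻⁹)²] = 3.61×10⁻⁹ V = 3.61 nV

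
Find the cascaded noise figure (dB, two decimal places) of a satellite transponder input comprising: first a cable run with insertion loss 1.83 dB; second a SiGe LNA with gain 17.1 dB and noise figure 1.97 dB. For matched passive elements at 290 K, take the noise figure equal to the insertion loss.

Convert to linear (a loss of L dB is a gain of −L dB): F_i = 10^(NF_i/10), G_i = 10^(G_i,dB/10)
  Stage 1: F_1 = 10^(1.83/10) = 1.524, G_1 = 10^(−1.83/10) = 0.6561
  Stage 2: F_2 = 10^(1.97/10) = 1.574, G_2 = 10^(17.1/10) = 51.29
Friis cascade:
  F = 1.524 + (1.574 − 1)/0.6561 = 2.399
NF = 10 log₁₀(2.399) = 3.80 dB

3.80 dB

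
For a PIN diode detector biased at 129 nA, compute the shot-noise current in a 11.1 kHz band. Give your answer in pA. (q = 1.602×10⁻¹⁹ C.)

21.4 pA

I_n = √(2qI·B)
2qI·B = 2 × 1.602×10⁻¹⁹ × 1.29×10⁻⁷ × 1.11×10⁴ = 4.59×10⁻²² A²
I_n = √(4.59×10⁻²²) = 2.14×10⁻¹¹ A = 21.4 pA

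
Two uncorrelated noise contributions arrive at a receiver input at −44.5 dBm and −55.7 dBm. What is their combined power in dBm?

−44.2 dBm

Convert to linear, add, convert back:
P₁ = 3.55×10⁻⁸ W, P₂ = 2.69×10⁻⁹ W
P_tot = 3.82×10⁻⁸ W → 10 log₁₀(P_tot / 10⁻³) = −44.2 dBm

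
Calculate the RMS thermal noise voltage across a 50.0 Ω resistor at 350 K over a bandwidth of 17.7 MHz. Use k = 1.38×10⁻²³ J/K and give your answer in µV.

V_n = √(4kTRB)
4kTRB = 4 × 1.38×10⁻²³ × 350 × 5.00×10¹ × 1.77×10⁷ = 1.71×10⁻¹¹ V²
V_n = √(1.71×10⁻¹¹) = 4.13×10⁻⁶ V = 4.13 µV

4.13 µV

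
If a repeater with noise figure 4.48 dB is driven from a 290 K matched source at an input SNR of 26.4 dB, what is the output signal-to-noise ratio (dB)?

By definition F = SNR_in/SNR_out, so in dB: SNR_out = SNR_in − NF
SNR_out = 26.4 − 4.48 = 21.92 dB

21.92 dB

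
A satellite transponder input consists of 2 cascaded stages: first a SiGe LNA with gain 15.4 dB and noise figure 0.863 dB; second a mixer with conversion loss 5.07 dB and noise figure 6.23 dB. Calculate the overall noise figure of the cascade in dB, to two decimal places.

Convert to linear (a loss of L dB is a gain of −L dB): F_i = 10^(NF_i/10), G_i = 10^(G_i,dB/10)
  Stage 1: F_1 = 10^(0.863/10) = 1.220, G_1 = 10^(15.4/10) = 34.67
  Stage 2: F_2 = 10^(6.23/10) = 4.198, G_2 = 10^(−5.07/10) = 0.3112
Friis cascade:
  F = 1.220 + (4.198 − 1)/34.67 = 1.312
NF = 10 log₁₀(1.312) = 1.18 dB

1.18 dB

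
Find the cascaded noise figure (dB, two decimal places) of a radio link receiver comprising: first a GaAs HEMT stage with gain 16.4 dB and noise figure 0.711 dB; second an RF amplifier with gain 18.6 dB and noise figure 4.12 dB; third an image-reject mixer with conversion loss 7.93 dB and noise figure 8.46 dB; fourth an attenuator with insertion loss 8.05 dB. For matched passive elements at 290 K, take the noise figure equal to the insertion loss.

0.89 dB

Convert to linear (a loss of L dB is a gain of −L dB): F_i = 10^(NF_i/10), G_i = 10^(G_i,dB/10)
  Stage 1: F_1 = 10^(0.711/10) = 1.178, G_1 = 10^(16.4/10) = 43.65
  Stage 2: F_2 = 10^(4.12/10) = 2.582, G_2 = 10^(18.6/10) = 72.44
  Stage 3: F_3 = 10^(8.46/10) = 7.015, G_3 = 10^(−7.93/10) = 0.1611
  Stage 4: F_4 = 10^(8.05/10) = 6.383, G_4 = 10^(−8.05/10) = 0.1567
Friis cascade:
  F = 1.178 + (2.582 − 1)/43.65 + (7.015 − 1)/3162 + (6.383 − 1)/509.3 = 1.227
NF = 10 log₁₀(1.227) = 0.89 dB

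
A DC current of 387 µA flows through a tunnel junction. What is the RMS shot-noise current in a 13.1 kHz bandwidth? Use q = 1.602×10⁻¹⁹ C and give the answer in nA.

I_n = √(2qI·B)
2qI·B = 2 × 1.602×10⁻¹⁹ × 3.87×10⁻⁴ × 1.31×10⁴ = 1.62×10⁻¹⁸ A²
I_n = √(1.62×10⁻¹⁸) = 1.27×10⁻⁹ A = 1.27 nA

1.27 nA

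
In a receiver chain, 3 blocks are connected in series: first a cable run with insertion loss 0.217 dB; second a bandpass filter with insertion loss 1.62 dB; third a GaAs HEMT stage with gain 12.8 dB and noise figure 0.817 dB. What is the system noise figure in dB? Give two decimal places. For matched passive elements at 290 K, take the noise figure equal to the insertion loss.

2.65 dB

Convert to linear (a loss of L dB is a gain of −L dB): F_i = 10^(NF_i/10), G_i = 10^(G_i,dB/10)
  Stage 1: F_1 = 10^(0.217/10) = 1.051, G_1 = 10^(−0.217/10) = 0.9513
  Stage 2: F_2 = 10^(1.62/10) = 1.452, G_2 = 10^(−1.62/10) = 0.6887
  Stage 3: F_3 = 10^(0.817/10) = 1.207, G_3 = 10^(12.8/10) = 19.05
Friis cascade:
  F = 1.051 + (1.452 − 1)/0.9513 + (1.207 − 1)/0.6551 = 1.842
NF = 10 log₁₀(1.842) = 2.65 dB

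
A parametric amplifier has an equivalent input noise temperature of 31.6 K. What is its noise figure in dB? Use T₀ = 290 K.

F = 1 + T_e/T₀ = 1 + 31.6/290 = 1.10897
NF = 10 log₁₀(1.10897) = 0.449 dB

0.449 dB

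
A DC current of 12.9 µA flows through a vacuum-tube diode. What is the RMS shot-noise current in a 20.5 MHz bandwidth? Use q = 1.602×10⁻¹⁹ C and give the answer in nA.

I_n = √(2qI·B)
2qI·B = 2 × 1.602×10⁻¹⁹ × 1.29×10⁻⁵ × 2.05×10⁷ = 8.47×10⁻¹⁷ A²
I_n = √(8.47×10⁻¹⁷) = 9.20×10⁻⁹ A = 9.20 nA

9.20 nA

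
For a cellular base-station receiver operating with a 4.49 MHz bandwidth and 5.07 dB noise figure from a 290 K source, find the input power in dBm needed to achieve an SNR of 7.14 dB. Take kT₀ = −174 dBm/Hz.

Sensitivity = −174 + 10 log₁₀(B) + NF + SNR_min
= −174 + 66.52 + 5.07 + 7.14
= −95.27 dBm → −95.3 dBm

−95.3 dBm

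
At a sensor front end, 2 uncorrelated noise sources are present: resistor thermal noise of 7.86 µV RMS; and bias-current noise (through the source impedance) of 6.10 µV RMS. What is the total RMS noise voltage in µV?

9.95 µV

Uncorrelated sources add in power (mean-square): V_tot = √(ΣV_i²)
V_tot = √[(7.86×10⁻⁶)² + (6.10×10⁻⁶)²] = 9.95×10⁻⁶ V = 9.95 µV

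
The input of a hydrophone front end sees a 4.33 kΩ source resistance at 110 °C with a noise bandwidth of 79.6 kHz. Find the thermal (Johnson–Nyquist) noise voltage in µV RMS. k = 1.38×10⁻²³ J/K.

T = 110 °C + 273.15 = 383.15 K
V_n = √(4kTRB)
4kTRB = 4 × 1.38×10⁻²³ × 383.15 × 4.33×10³ × 7.96×10⁴ = 7.29×10⁻¹² V²
V_n = √(7.29×10⁻¹²) = 2.70×10⁻⁶ V = 2.70 µV

2.70 µV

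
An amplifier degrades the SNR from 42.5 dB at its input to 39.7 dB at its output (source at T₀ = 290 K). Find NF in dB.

2.8 dB

NF (dB) = SNR_in(dB) − SNR_out(dB) when the source is at T₀
NF = 42.5 − 39.7 = 2.8 dB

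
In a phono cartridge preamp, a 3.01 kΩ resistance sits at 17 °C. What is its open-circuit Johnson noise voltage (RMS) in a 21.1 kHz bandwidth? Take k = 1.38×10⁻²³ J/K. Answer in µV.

T = 17 °C + 273.15 = 290.15 K
V_n = √(4kTRB)
4kTRB = 4 × 1.38×10⁻²³ × 290.15 × 3.01×10³ × 2.11×10⁴ = 1.02×10⁻¹² V²
V_n = √(1.02×10⁻¹²) = 1.01×10⁻⁶ V = 1.01 µV

1.01 µV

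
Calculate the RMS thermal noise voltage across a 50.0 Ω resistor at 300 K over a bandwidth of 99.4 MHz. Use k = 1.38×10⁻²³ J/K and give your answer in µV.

9.07 µV

V_n = √(4kTRB)
4kTRB = 4 × 1.38×10⁻²³ × 300 × 5.00×10¹ × 9.94×10⁷ = 8.23×10⁻¹¹ V²
V_n = √(8.23×10⁻¹¹) = 9.07×10⁻⁶ V = 9.07 µV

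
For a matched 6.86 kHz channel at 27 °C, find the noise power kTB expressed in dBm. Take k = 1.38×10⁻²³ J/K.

−135.5 dBm

T = 27 °C + 273.15 = 300.15 K
P_n = kTB = 1.38×10⁻²³ × 300.15 × 6.86×10³ = 2.84×10⁻¹⁷ W
In dBm: 10 log₁₀(2.84×10⁻¹⁷ / 10⁻³) = −135.5 dBm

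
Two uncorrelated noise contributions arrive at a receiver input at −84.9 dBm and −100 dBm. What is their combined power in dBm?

−84.8 dBm

Convert to linear, add, convert back:
P₁ = 3.24×10⁻¹² W, P₂ = 1.00×10⁻¹³ W
P_tot = 3.34×10⁻¹² W → 10 log₁₀(P_tot / 10⁻³) = −84.8 dBm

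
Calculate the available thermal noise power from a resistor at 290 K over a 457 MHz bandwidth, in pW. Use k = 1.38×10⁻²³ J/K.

P_n = kTB = 1.38×10⁻²³ × 290 × 4.57×10⁸ = 1.83×10⁻¹² W = 1.83 pW

1.83 pW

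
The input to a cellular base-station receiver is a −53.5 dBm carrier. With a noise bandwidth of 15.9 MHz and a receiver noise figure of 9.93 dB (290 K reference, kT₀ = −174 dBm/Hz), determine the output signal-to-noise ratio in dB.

38.6 dB

Noise floor: N = −174 + 10 log₁₀(B) + NF
10 log₁₀(1.59×10⁷) = 72.01 dB
N = −174 + 72.01 + 9.93 = −92.06 dBm
SNR = P_sig − N = −53.5 − (−92.06) = 38.56 dB → 38.6 dB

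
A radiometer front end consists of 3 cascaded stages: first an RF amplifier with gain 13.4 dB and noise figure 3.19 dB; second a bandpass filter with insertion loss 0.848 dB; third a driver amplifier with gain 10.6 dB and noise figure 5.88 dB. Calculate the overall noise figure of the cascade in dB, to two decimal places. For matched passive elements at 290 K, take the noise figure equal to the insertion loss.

Convert to linear (a loss of L dB is a gain of −L dB): F_i = 10^(NF_i/10), G_i = 10^(G_i,dB/10)
  Stage 1: F_1 = 10^(3.19/10) = 2.084, G_1 = 10^(13.4/10) = 21.88
  Stage 2: F_2 = 10^(0.848/10) = 1.216, G_2 = 10^(−0.848/10) = 0.8226
  Stage 3: F_3 = 10^(5.88/10) = 3.873, G_3 = 10^(10.6/10) = 11.48
Friis cascade:
  F = 2.084 + (1.216 − 1)/21.88 + (3.873 − 1)/18.00 = 2.254
NF = 10 log₁₀(2.254) = 3.53 dB

3.53 dB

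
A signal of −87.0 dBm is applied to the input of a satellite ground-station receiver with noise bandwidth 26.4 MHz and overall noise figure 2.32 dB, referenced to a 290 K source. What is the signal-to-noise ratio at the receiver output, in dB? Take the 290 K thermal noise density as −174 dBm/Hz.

10.5 dB

Noise floor: N = −174 + 10 log₁₀(B) + NF
10 log₁₀(2.64×10⁷) = 74.22 dB
N = −174 + 74.22 + 2.32 = −97.46 dBm
SNR = P_sig − N = −87.0 − (−97.46) = 10.46 dB → 10.5 dB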